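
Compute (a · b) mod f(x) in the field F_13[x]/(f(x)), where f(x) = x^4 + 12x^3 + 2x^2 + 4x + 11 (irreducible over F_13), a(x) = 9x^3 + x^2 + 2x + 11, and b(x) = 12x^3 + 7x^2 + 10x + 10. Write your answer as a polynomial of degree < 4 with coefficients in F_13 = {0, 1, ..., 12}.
a · b ≡ 4x^3 + x (mod f(x))

Multiply in F_13[x]: a(x)·b(x) = (9x^3 + x^2 + 2x + 11)·(12x^3 + 7x^2 + 10x + 10) = 4x^6 + 10x^5 + 4x^4 + 12x^3 + 3x^2 + 6. This has degree ≥ 4, so divide by f(x) over F_13: 4x^6 + 10x^5 + 4x^4 + 12x^3 + 3x^2 + 6 = (4x^2 + x + 10)·(x^4 + 12x^3 + 2x^2 + 4x + 11) + (4x^3 + x). Hence a·b ≡ 4x^3 + x (mod f). (F_13[x]/(f) is a field with 13^4 = 28561 elements since f is irreducible of degree 4.)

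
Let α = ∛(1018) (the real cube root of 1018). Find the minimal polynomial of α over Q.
m_α(x) = x^3 - 1018

α satisfies α^3 = 1018, so x^3 - 1018 annihilates α. By the rational root test, a rational root p/q (in lowest terms) of x^3 - 1018 would satisfy p^3 = 1018 q^3, forcing q = 1 and p^3 = 1018; but 1018 is not a perfect cube, contradiction. A monic cubic over Q with no rational root is irreducible (any nontrivial factorization would include a linear factor). Hence x^3 - 1018 is the minimal polynomial of α, and in particular [Q(α):Q] = 3.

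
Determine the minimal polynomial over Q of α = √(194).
m_α(x) = x^2 - 194

α satisfies α^2 - 194 = 0, so x^2 - 194 annihilates α. Since d = 194 is squarefree and ≠ 1, it is not a perfect square in Q, so x^2 - 194 has no rational root and is therefore irreducible over Q (a degree-2 polynomial over a field is irreducible iff it has no root). Hence m_α(x) = x^2 - 194.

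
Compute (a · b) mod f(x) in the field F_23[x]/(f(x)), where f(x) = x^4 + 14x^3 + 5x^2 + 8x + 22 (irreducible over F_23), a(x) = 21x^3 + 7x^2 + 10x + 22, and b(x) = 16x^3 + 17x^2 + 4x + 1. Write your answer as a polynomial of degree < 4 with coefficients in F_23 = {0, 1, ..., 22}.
a · b ≡ 16x^3 + 3x^2 + 14x + 12 (mod f(x))

Multiply in F_23[x]: a(x)·b(x) = (21x^3 + 7x^2 + 10x + 22)·(16x^3 + 17x^2 + 4x + 1) = 14x^6 + 9x^5 + 18x^4 + 19x^3 + 7x^2 + 6x + 22. This has degree ≥ 4, so divide by f(x) over F_23: 14x^6 + 9x^5 + 18x^4 + 19x^3 + 7x^2 + 6x + 22 = (14x^2 + 20x + 13)·(x^4 + 14x^3 + 5x^2 + 8x + 22) + (16x^3 + 3x^2 + 14x + 12). Hence a·b ≡ 16x^3 + 3x^2 + 14x + 12 (mod f). (F_23[x]/(f) is a field with 23^4 = 279841 elements since f is irreducible of degree 4.)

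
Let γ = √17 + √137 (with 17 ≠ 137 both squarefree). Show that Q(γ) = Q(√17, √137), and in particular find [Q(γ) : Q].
[Q(γ) : Q] = 4 (equivalently, Q(γ) = Q(√17, √137))

Obviously Q(γ) ⊆ Q(√17, √137), and [Q(√17, √137):Q] = 4 (since 17, 137 are distinct squarefree integers > 1 with 2329 not a perfect square). To show equality we compute the minimal polynomial of γ. From γ = √17 + √137: γ^2 = 17 + 2√(2329) + 137 = 154 + 2√(2329), so γ^2 - 154 = 2√(2329); squaring, (γ^2 - 154)^2 = 4·2329, i.e. γ^4 - 308γ^2 + 23716 - 9316 = 0, i.e. γ^4 - 308γ^2 + 14400 = 0. So γ is a root of x^4 - 308x^2 + 14400. This polynomial is irreducible over Q: it has no rational root (each ±√17 ± √137 is irrational), and any factorization into two quadratics over Q would force √(2329) ∈ Q (pairing opposite roots) or √17, √137 ∈ Q (other pairings), all impossible. Hence [Q(γ):Q] = 4 = [Q(√17, √137):Q], so Q(γ) = Q(√17, √137).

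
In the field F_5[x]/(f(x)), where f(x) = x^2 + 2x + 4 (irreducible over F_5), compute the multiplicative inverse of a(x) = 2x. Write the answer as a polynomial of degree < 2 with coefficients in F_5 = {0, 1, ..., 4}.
a(x)^(-1) ≡ 3x + 1 (mod f(x))

Since f is irreducible over F_5, F_5[x]/(f) is a field and a(x) ≠ 0 has an inverse. Apply the extended Euclidean algorithm to f(x) and a(x) in F_5[x]: f(x) = (3x + 1)·a(x) + (4). The last nonzero remainder is the constant 4 = gcd(f, a) in F_5. Back-substituting through the division chain expresses 4 = s(x)·a(x) + t(x)·f(x) with s(x) ≡ 2x + 4 (mod f), so (2x + 4)·a(x) ≡ 4 (mod f). Multiplying by 4^(-1) ≡ 4 in F_5 gives a(x)^(-1) ≡ 4·(2x + 4) ≡ 3x + 1 (mod f). Check: (2x)·(3x + 1) = x^2 + 2x ≡ 1 (mod x^2 + 2x + 4).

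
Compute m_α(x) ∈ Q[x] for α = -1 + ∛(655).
m_α(x) = x^3 + 3x^2 + 3x - 654

Set β = α + 1 = ∛(655), so β^3 = 655. Then (α + 1)^3 - 655 = 0, i.e. α is a root of g(x) = (x + 1)^3 - 655 = x^3 + 3x^2 + 3x - 654. Since g(x) = h(x + 1) where h(x) = x^3 - 655, and h is irreducible over Q (because 655 is not a perfect cube, so h has no rational root, and a monic cubic with no rational root is irreducible), g is also irreducible (irreducibility is preserved under the substitution x → x + 1). Hence m_α(x) = x^3 + 3x^2 + 3x - 654.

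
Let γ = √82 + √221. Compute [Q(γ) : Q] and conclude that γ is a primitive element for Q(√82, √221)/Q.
[Q(γ) : Q] = 4 (equivalently, Q(γ) = Q(√82, √221))

Obviously Q(γ) ⊆ Q(√82, √221), and [Q(√82, √221):Q] = 4 (since 82, 221 are distinct squarefree integers > 1 with 18122 not a perfect square). To show equality we compute the minimal polynomial of γ. From γ = √82 + √221: γ^2 = 82 + 2√(18122) + 221 = 303 + 2√(18122), so γ^2 - 303 = 2√(18122); squaring, (γ^2 - 303)^2 = 4·18122, i.e. γ^4 - 606γ^2 + 91809 - 72488 = 0, i.e. γ^4 - 606γ^2 + 19321 = 0. So γ is a root of x^4 - 606x^2 + 19321. This polynomial is irreducible over Q: it has no rational root (each ±√82 ± √221 is irrational), and any factorization into two quadratics over Q would force √(18122) ∈ Q (pairing opposite roots) or √82, √221 ∈ Q (other pairings), all impossible. Hence [Q(γ):Q] = 4 = [Q(√82, √221):Q], so Q(γ) = Q(√82, √221).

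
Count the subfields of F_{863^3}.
F_{863^3} has 2 subfields

The subfields of F_{p^n} are exactly the fields F_{p^d} for d | n (each is the fixed field of the unique index-d subgroup of Gal(F_{p^n}/F_p) ≅ Z/nZ). The divisors of n = 3 are {1, 3}, giving 2 subfields: F_{863^1}, F_{863^3}.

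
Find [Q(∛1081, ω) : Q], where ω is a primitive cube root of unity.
[Q(∛1081, ω) : Q] = 6

[Q(∛1081):Q] = 3 (min poly x^3 - 1081, irreducible since 1081 is not a perfect cube). [Q(ω):Q] = 2 (min poly x^2 + x + 1). Since Q(∛1081) ⊂ R and ω ∉ R, we have ω ∉ Q(∛1081), so x^2 + x + 1 remains irreducible over Q(∛1081) and [Q(∛1081, ω) : Q(∛1081)] = 2. By the tower law, [Q(∛1081, ω) : Q] = 3 · 2 = 6. (In fact Q(∛1081, ω) is the splitting field of x^3 - 1081 over Q.)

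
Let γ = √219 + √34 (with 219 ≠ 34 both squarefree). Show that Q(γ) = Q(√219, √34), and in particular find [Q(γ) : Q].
[Q(γ) : Q] = 4 (equivalently, Q(γ) = Q(√219, √34))

Obviously Q(γ) ⊆ Q(√219, √34), and [Q(√219, √34):Q] = 4 (since 219, 34 are distinct squarefree integers > 1 with 7446 not a perfect square). To show equality we compute the minimal polynomial of γ. From γ = √219 + √34: γ^2 = 219 + 2√(7446) + 34 = 253 + 2√(7446), so γ^2 - 253 = 2√(7446); squaring, (γ^2 - 253)^2 = 4·7446, i.e. γ^4 - 506γ^2 + 64009 - 29784 = 0, i.e. γ^4 - 506γ^2 + 34225 = 0. So γ is a root of x^4 - 506x^2 + 34225. This polynomial is irreducible over Q: it has no rational root (each ±√219 ± √34 is irrational), and any factorization into two quadratics over Q would force √(7446) ∈ Q (pairing opposite roots) or √219, √34 ∈ Q (other pairings), all impossible. Hence [Q(γ):Q] = 4 = [Q(√219, √34):Q], so Q(γ) = Q(√219, √34).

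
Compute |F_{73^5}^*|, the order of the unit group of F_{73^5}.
|F_{73^5}^*| = 2073071592

F_{73^5} has 73^5 = 2073071593 elements; its multiplicative group consists of all nonzero elements, so |F_{73^5}^*| = 2073071593 - 1 = 2073071592. (It is cyclic since any finite subgroup of the multiplicative group of a field is cyclic.)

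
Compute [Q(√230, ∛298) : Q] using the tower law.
[Q(√230, ∛298) : Q] = 6

Let L = Q(√230, ∛298). Since Q(√230) ⊂ L and [Q(√230):Q] = 2, the tower law gives 2 | [L:Q]. Likewise Q(∛298) ⊂ L with [Q(∛298):Q] = 3 (because 298 is not a perfect cube), so 3 | [L:Q]. As gcd(2,3) = 1, [L:Q] is divisible by 6. Conversely L is generated over Q by √230 and ∛298, so [L:Q] ≤ 2·3 = 6. Therefore [Q(√230, ∛298) : Q] = 6.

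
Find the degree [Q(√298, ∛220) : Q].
[Q(√298, ∛220) : Q] = 6

Let L = Q(√298, ∛220). Since Q(√298) ⊂ L and [Q(√298):Q] = 2, the tower law gives 2 | [L:Q]. Likewise Q(∛220) ⊂ L with [Q(∛220):Q] = 3 (because 220 is not a perfect cube), so 3 | [L:Q]. As gcd(2,3) = 1, [L:Q] is divisible by 6. Conversely L is generated over Q by √298 and ∛220, so [L:Q] ≤ 2·3 = 6. Therefore [Q(√298, ∛220) : Q] = 6.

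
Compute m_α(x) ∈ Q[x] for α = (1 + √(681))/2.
m_α(x) = x^2 - x - 170

From 2α - 1 = √(681), squaring gives (2α - 1)^2 = 681, i.e. 4α^2 - 4α + 1 = 681, so α^2 - α + (1 - 681)/4 = 0. Since 681 ≡ 1 (mod 4), (1 - 681)/4 = -170 ∈ Z. The polynomial x^2 - x - 170 has discriminant 1 - 4·(-170) = 681, which is not a perfect square in Q (d = 681 is squarefree and ≠ 1), so x^2 - x - 170 is irreducible over Q. It is the minimal polynomial of α.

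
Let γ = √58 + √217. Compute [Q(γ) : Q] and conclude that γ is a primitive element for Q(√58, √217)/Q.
[Q(γ) : Q] = 4 (equivalently, Q(γ) = Q(√58, √217))

Obviously Q(γ) ⊆ Q(√58, √217), and [Q(√58, √217):Q] = 4 (since 58, 217 are distinct squarefree integers > 1 with 12586 not a perfect square). To show equality we compute the minimal polynomial of γ. From γ = √58 + √217: γ^2 = 58 + 2√(12586) + 217 = 275 + 2√(12586), so γ^2 - 275 = 2√(12586); squaring, (γ^2 - 275)^2 = 4·12586, i.e. γ^4 - 550γ^2 + 75625 - 50344 = 0, i.e. γ^4 - 550γ^2 + 25281 = 0. So γ is a root of x^4 - 550x^2 + 25281. This polynomial is irreducible over Q: it has no rational root (each ±√58 ± √217 is irrational), and any factorization into two quadratics over Q would force √(12586) ∈ Q (pairing opposite roots) or √58, √217 ∈ Q (other pairings), all impossible. Hence [Q(γ):Q] = 4 = [Q(√58, √217):Q], so Q(γ) = Q(√58, √217).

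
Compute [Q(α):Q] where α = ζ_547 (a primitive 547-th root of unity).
[Q(α):Q] = 546

The minimal polynomial of ζ_547 over Q is the 547-th cyclotomic polynomial Φ_547(x), which is irreducible over Q and has degree φ(547) = 546. Hence [Q(α):Q] = φ(547) = 546.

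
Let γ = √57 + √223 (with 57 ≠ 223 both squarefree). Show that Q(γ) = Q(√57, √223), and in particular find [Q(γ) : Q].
[Q(γ) : Q] = 4 (equivalently, Q(γ) = Q(√57, √223))

Obviously Q(γ) ⊆ Q(√57, √223), and [Q(√57, √223):Q] = 4 (since 57, 223 are distinct squarefree integers > 1 with 12711 not a perfect square). To show equality we compute the minimal polynomial of γ. From γ = √57 + √223: γ^2 = 57 + 2√(12711) + 223 = 280 + 2√(12711), so γ^2 - 280 = 2√(12711); squaring, (γ^2 - 280)^2 = 4·12711, i.e. γ^4 - 560γ^2 + 78400 - 50844 = 0, i.e. γ^4 - 560γ^2 + 27556 = 0. So γ is a root of x^4 - 560x^2 + 27556. This polynomial is irreducible over Q: it has no rational root (each ±√57 ± √223 is irrational), and any factorization into two quadratics over Q would force √(12711) ∈ Q (pairing opposite roots) or √57, √223 ∈ Q (other pairings), all impossible. Hence [Q(γ):Q] = 4 = [Q(√57, √223):Q], so Q(γ) = Q(√57, √223).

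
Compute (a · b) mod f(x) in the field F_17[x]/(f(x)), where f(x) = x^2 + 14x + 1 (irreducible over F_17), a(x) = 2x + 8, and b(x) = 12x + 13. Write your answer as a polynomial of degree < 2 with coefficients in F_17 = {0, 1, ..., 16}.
a · b ≡ 7x + 12 (mod f(x))

Multiply in F_17[x]: a(x)·b(x) = (2x + 8)·(12x + 13) = 7x^2 + 3x + 2. This has degree ≥ 2, so divide by f(x) over F_17: 7x^2 + 3x + 2 = (7)·(x^2 + 14x + 1) + (7x + 12). Hence a·b ≡ 7x + 12 (mod f). (F_17[x]/(f) is a field with 17^2 = 289 elements since f is irreducible of degree 2.)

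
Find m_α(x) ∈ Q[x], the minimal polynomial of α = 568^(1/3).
m_α(x) = x^3 - 568

α satisfies α^3 = 568, so x^3 - 568 annihilates α. By the rational root test, a rational root p/q (in lowest terms) of x^3 - 568 would satisfy p^3 = 568 q^3, forcing q = 1 and p^3 = 568; but 568 is not a perfect cube, contradiction. A monic cubic over Q with no rational root is irreducible (any nontrivial factorization would include a linear factor). Hence x^3 - 568 is the minimal polynomial of α, and in particular [Q(α):Q] = 3.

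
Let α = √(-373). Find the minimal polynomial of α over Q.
m_α(x) = x^2 + 373

α satisfies α^2 + 373 = 0, so x^2 + 373 annihilates α. Since d = -373 is squarefree and ≠ 1, it is not a perfect square in Q, so x^2 + 373 has no rational root and is therefore irreducible over Q (a degree-2 polynomial over a field is irreducible iff it has no root). Hence m_α(x) = x^2 + 373.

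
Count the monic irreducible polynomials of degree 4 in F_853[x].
There are 132353532318 monic irreducible polynomials of degree 4 over F_853

Each element of F_{853^4} that lies in no proper subfield is a root of exactly one monic irreducible of degree 4 over F_853, and each such polynomial has 4 distinct roots in F_{853^4}. By Möbius inversion the count is N_853(4) = (1/4) Σ_{d|4} μ(4/d) · 853^d = (1/4)(μ(4)·853^1 + μ(2)·853^2 + μ(1)·853^4) = 529414129272/4 = 132353532318.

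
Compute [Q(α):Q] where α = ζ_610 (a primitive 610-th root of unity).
[Q(α):Q] = 240

The minimal polynomial of ζ_610 over Q is the 610-th cyclotomic polynomial Φ_610(x), which is irreducible over Q and has degree φ(610) = 240. Hence [Q(α):Q] = φ(610) = 240.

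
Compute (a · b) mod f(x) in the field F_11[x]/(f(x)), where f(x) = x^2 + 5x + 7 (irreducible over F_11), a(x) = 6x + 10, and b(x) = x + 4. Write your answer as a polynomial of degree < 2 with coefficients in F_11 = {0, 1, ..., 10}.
a · b ≡ 4x + 9 (mod f(x))

Multiply in F_11[x]: a(x)·b(x) = (6x + 10)·(x + 4) = 6x^2 + x + 7. This has degree ≥ 2, so divide by f(x) over F_11: 6x^2 + x + 7 = (6)·(x^2 + 5x + 7) + (4x + 9). Hence a·b ≡ 4x + 9 (mod f). (F_11[x]/(f) is a field with 11^2 = 121 elements since f is irreducible of degree 2.)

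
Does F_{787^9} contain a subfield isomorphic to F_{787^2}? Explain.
No: F_{787^2} is not a subfield of F_{787^9}

F_{p^m} embeds in F_{p^n} iff m | n. Here 2 ∤ 9 (since 9 = 4·2 + 1 with remainder 1 ≠ 0), so F_{787^2} is not a subfield of F_{787^9}. Equivalently: if it were, the tower law would give 2 = [F_{787^2}:F_787] dividing [F_{787^9}:F_787] = 9, contradiction.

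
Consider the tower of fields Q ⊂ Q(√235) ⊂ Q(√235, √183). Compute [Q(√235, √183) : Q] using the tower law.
[Q(√235, √183) : Q] = 4

[Q(√235):Q] = 2 (min poly x^2 - 235, irreducible since 235 is squarefree > 1). For the top step, suppose √183 ∈ Q(√235), say √183 = c + d√235 with c, d ∈ Q. Squaring: 183 = c^2 + 235d^2 + 2cd√235. Since √235 ∉ Q this forces 2cd = 0. If d = 0 then √183 = c ∈ Q, contradicting 183 squarefree > 1. If c = 0 then 183 = 235d^2, so 235·183 = (235d)^2 is a perfect square in Q — but 235·183 = 43005 is not a perfect square (since 235 and 183 are distinct squarefree integers). Contradiction. Hence √183 ∉ Q(√235), so x^2 - 183 stays irreducible over Q(√235) and [Q(√235, √183) : Q(√235)] = 2. By the tower law, [Q(√235, √183) : Q] = 2 · 2 = 4.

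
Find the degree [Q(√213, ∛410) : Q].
[Q(√213, ∛410) : Q] = 6

Let L = Q(√213, ∛410). Since Q(√213) ⊂ L and [Q(√213):Q] = 2, the tower law gives 2 | [L:Q]. Likewise Q(∛410) ⊂ L with [Q(∛410):Q] = 3 (because 410 is not a perfect cube), so 3 | [L:Q]. As gcd(2,3) = 1, [L:Q] is divisible by 6. Conversely L is generated over Q by √213 and ∛410, so [L:Q] ≤ 2·3 = 6. Therefore [Q(√213, ∛410) : Q] = 6.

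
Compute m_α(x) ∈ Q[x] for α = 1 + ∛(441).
m_α(x) = x^3 - 3x^2 + 3x - 442

Set β = α - 1 = ∛(441), so β^3 = 441. Then (α - 1)^3 - 441 = 0, i.e. α is a root of g(x) = (x - 1)^3 - 441 = x^3 - 3x^2 + 3x - 442. Since g(x) = h(x - 1) where h(x) = x^3 - 441, and h is irreducible over Q (because 441 is not a perfect cube, so h has no rational root, and a monic cubic with no rational root is irreducible), g is also irreducible (irreducibility is preserved under the substitution x → x - 1). Hence m_α(x) = x^3 - 3x^2 + 3x - 442.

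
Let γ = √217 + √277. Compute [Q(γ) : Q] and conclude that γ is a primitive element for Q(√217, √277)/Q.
[Q(γ) : Q] = 4 (equivalently, Q(γ) = Q(√217, √277))

Obviously Q(γ) ⊆ Q(√217, √277), and [Q(√217, √277):Q] = 4 (since 217, 277 are distinct squarefree integers > 1 with 60109 not a perfect square). To show equality we compute the minimal polynomial of γ. From γ = √217 + √277: γ^2 = 217 + 2√(60109) + 277 = 494 + 2√(60109), so γ^2 - 494 = 2√(60109); squaring, (γ^2 - 494)^2 = 4·60109, i.e. γ^4 - 988γ^2 + 244036 - 240436 = 0, i.e. γ^4 - 988γ^2 + 3600 = 0. So γ is a root of x^4 - 988x^2 + 3600. This polynomial is irreducible over Q: it has no rational root (each ±√217 ± √277 is irrational), and any factorization into two quadratics over Q would force √(60109) ∈ Q (pairing opposite roots) or √217, √277 ∈ Q (other pairings), all impossible. Hence [Q(γ):Q] = 4 = [Q(√217, √277):Q], so Q(γ) = Q(√217, √277).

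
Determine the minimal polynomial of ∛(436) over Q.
m_α(x) = x^3 - 436

α satisfies α^3 = 436, so x^3 - 436 annihilates α. By the rational root test, a rational root p/q (in lowest terms) of x^3 - 436 would satisfy p^3 = 436 q^3, forcing q = 1 and p^3 = 436; but 436 is not a perfect cube, contradiction. A monic cubic over Q with no rational root is irreducible (any nontrivial factorization would include a linear factor). Hence x^3 - 436 is the minimal polynomial of α, and in particular [Q(α):Q] = 3.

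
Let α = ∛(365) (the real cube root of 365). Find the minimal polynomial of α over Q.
m_α(x) = x^3 - 365

α satisfies α^3 = 365, so x^3 - 365 annihilates α. By the rational root test, a rational root p/q (in lowest terms) of x^3 - 365 would satisfy p^3 = 365 q^3, forcing q = 1 and p^3 = 365; but 365 is not a perfect cube, contradiction. A monic cubic over Q with no rational root is irreducible (any nontrivial factorization would include a linear factor). Hence x^3 - 365 is the minimal polynomial of α, and in particular [Q(α):Q] = 3.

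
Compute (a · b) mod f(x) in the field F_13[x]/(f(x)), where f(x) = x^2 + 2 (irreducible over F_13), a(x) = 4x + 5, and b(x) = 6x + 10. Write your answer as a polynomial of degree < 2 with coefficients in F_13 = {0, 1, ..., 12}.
a · b ≡ 5x + 2 (mod f(x))

Multiply in F_13[x]: a(x)·b(x) = (4x + 5)·(6x + 10) = 11x^2 + 5x + 11. This has degree ≥ 2, so divide by f(x) over F_13: 11x^2 + 5x + 11 = (11)·(x^2 + 2) + (5x + 2). Hence a·b ≡ 5x + 2 (mod f). (F_13[x]/(f) is a field with 13^2 = 169 elements since f is irreducible of degree 2.)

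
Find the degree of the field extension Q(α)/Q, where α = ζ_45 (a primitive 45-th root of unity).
[Q(α):Q] = 24

The minimal polynomial of ζ_45 over Q is the 45-th cyclotomic polynomial Φ_45(x), which is irreducible over Q and has degree φ(45) = 24. Hence [Q(α):Q] = φ(45) = 24.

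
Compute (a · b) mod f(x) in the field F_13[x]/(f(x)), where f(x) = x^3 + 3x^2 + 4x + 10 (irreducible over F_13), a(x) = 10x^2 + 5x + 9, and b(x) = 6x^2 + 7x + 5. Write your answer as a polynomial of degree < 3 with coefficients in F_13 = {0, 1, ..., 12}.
a · b ≡ 9x^2 + 3x (mod f(x))

Multiply in F_13[x]: a(x)·b(x) = (10x^2 + 5x + 9)·(6x^2 + 7x + 5) = 8x^4 + 9x^3 + 9x^2 + 10x + 6. This has degree ≥ 3, so divide by f(x) over F_13: 8x^4 + 9x^3 + 9x^2 + 10x + 6 = (8x + 11)·(x^3 + 3x^2 + 4x + 10) + (9x^2 + 3x). Hence a·b ≡ 9x^2 + 3x (mod f). (F_13[x]/(f) is a field with 13^3 = 2197 elements since f is irreducible of degree 3.)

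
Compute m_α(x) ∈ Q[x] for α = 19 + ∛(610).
m_α(x) = x^3 - 57x^2 + 1083x - 7469

Set β = α - 19 = ∛(610), so β^3 = 610. Then (α - 19)^3 - 610 = 0, i.e. α is a root of g(x) = (x - 19)^3 - 610 = x^3 - 57x^2 + 1083x - 7469. Since g(x) = h(x - 19) where h(x) = x^3 - 610, and h is irreducible over Q (because 610 is not a perfect cube, so h has no rational root, and a monic cubic with no rational root is irreducible), g is also irreducible (irreducibility is preserved under the substitution x → x - 19). Hence m_α(x) = x^3 - 57x^2 + 1083x - 7469.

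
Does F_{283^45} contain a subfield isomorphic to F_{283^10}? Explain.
No: F_{283^10} is not a subfield of F_{283^45}

F_{p^m} embeds in F_{p^n} iff m | n. Here 10 ∤ 45 (since 45 = 4·10 + 5 with remainder 5 ≠ 0), so F_{283^10} is not a subfield of F_{283^45}. Equivalently: if it were, the tower law would give 10 = [F_{283^10}:F_283] dividing [F_{283^45}:F_283] = 45, contradiction.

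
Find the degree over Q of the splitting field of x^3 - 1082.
[K : Q] = 6

The roots of x^3 - 1082 are ∛1082, ω∛1082, ω^2∛1082 where ω = e^(2πi/3) is a primitive cube root of unity, so K = Q(∛1082, ω). Now [Q(∛1082):Q] = 3 (since 1082 is not a perfect cube, x^3 - 1082 is irreducible) and [Q(ω):Q] = 2. Both 2 and 3 divide [K:Q], and [K:Q] ≤ 3·2 = 6, so [K:Q] = 6. (Equivalently: Q(∛1082) ⊂ R but ω ∉ R, so [K : Q(∛1082)] = 2.)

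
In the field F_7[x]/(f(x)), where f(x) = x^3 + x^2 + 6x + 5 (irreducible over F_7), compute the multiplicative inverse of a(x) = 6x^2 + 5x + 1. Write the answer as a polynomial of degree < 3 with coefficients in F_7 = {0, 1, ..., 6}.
a(x)^(-1) ≡ 4x^2 + 3x + 1 (mod f(x))

Since f is irreducible over F_7, F_7[x]/(f) is a field and a(x) ≠ 0 has an inverse. Apply the extended Euclidean algorithm to f(x) and a(x) in F_7[x]: f(x) = (6x + 1)·a(x) + (2x + 4);  a(x) = (3x)·(2x + 4) + (1). The last nonzero remainder is the constant 1 = gcd(f, a) in F_7. Back-substituting through the division chain expresses 1 = s(x)·a(x) + t(x)·f(x) with s(x) ≡ 4x^2 + 3x + 1 (mod f), so a(x)^(-1) ≡ s(x) = 4x^2 + 3x + 1 (mod f). Check: (6x^2 + 5x + 1)·(4x^2 + 3x + 1) = 3x^4 + 3x^3 + 4x^2 + x + 1 ≡ 1 (mod x^3 + x^2 + 6x + 5).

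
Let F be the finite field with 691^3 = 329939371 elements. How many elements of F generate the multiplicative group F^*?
There are φ(329939370) = 79719552 primitive elements

F_q^* is cyclic of order q - 1 = 329939370. A cyclic group of order m has exactly φ(m) generators. Here m = 329939370 = 2 · 3^2 · 5 · 19 · 23 · 8389, so the number of primitive elements is φ(329939370) = 79719552.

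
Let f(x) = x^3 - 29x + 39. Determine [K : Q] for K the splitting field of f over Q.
[K : Q] = 6

By the rational root test, any rational root of the monic integer polynomial f(x) = x^3 - 29x + 39 must be an integer dividing the constant term 39, i.e. one of ±{1, 3, 13, 39}. Evaluating: f(1) = 11, f(-1) = 67, f(3) = -21, f(-3) = 99, f(13) = 1859, f(-13) = -1781, f(39) = 58227, f(-39) = -58149; none is 0, so f has no rational root and is therefore irreducible over Q (a cubic with no linear factor over a field is irreducible). For an irreducible cubic, the Galois group is A_3 or S_3 according as the discriminant disc(f) = -4a^3 - 27b^2 = -4·(-29)^3 - 27·(39)^2 = 56489 is or is not a square in Q. Here disc(f) = 56489 is not a perfect square in Q, so the Galois group of f over Q is not contained in A_3 and must be all of S_3. The splitting field has degree |S_3| = 6 over Q, so [K : Q] = 6.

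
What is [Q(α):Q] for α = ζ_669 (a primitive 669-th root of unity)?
[Q(α):Q] = 444

The minimal polynomial of ζ_669 over Q is the 669-th cyclotomic polynomial Φ_669(x), which is irreducible over Q and has degree φ(669) = 444. Hence [Q(α):Q] = φ(669) = 444.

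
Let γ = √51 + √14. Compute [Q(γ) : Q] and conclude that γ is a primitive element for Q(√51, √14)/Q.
[Q(γ) : Q] = 4 (equivalently, Q(γ) = Q(√51, √14))

Obviously Q(γ) ⊆ Q(√51, √14), and [Q(√51, √14):Q] = 4 (since 51, 14 are distinct squarefree integers > 1 with 714 not a perfect square). To show equality we compute the minimal polynomial of γ. From γ = √51 + √14: γ^2 = 51 + 2√(714) + 14 = 65 + 2√(714), so γ^2 - 65 = 2√(714); squaring, (γ^2 - 65)^2 = 4·714, i.e. γ^4 - 130γ^2 + 4225 - 2856 = 0, i.e. γ^4 - 130γ^2 + 1369 = 0. So γ is a root of x^4 - 130x^2 + 1369. This polynomial is irreducible over Q: it has no rational root (each ±√51 ± √14 is irrational), and any factorization into two quadratics over Q would force √(714) ∈ Q (pairing opposite roots) or √51, √14 ∈ Q (other pairings), all impossible. Hence [Q(γ):Q] = 4 = [Q(√51, √14):Q], so Q(γ) = Q(√51, √14).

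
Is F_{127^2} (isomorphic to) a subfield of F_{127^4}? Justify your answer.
Yes: F_{127^2} is a subfield of F_{127^4}

F_{p^m} embeds in F_{p^n} iff m | n (since F_{p^n} is the splitting field of x^(p^n) - x, and F_{p^m} ⊂ F_{p^n} forces p^n to be a power of p^m, i.e. m | n; conversely if m | n then every root of x^(p^m) - x is a root of x^(p^n) - x). Here 2 | 4 (since 4 = 2·2), so F_{127^2} is a subfield of F_{127^4}, and [F_{127^4} : F_{127^2}] = 4/2 = 2.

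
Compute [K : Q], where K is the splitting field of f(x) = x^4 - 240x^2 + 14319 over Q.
[K : Q] = 4

Solving the quadratic in x^2: x^2 = (240 ± √(240^2 - 4·14319))/2 = (240 ± √324)/2 = (240 ± 18)/2, giving x^2 = 129 or x^2 = 111. So f(x) = (x^2 - 129)(x^2 - 111) and the roots of f are ±√129, ±√111. Hence the splitting field is K = Q(√129, √111). Since 129 and 111 are distinct squarefree integers > 1, their product 14319 is not a perfect square, so √111 ∉ Q(√129). By the tower law [K:Q] = [Q(√129,√111):Q(√129)] · [Q(√129):Q] = 2 · 2 = 4.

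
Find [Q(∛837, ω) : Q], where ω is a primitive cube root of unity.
[Q(∛837, ω) : Q] = 6

[Q(∛837):Q] = 3 (min poly x^3 - 837, irreducible since 837 is not a perfect cube). [Q(ω):Q] = 2 (min poly x^2 + x + 1). Since Q(∛837) ⊂ R and ω ∉ R, we have ω ∉ Q(∛837), so x^2 + x + 1 remains irreducible over Q(∛837) and [Q(∛837, ω) : Q(∛837)] = 2. By the tower law, [Q(∛837, ω) : Q] = 3 · 2 = 6. (In fact Q(∛837, ω) is the splitting field of x^3 - 837 over Q.)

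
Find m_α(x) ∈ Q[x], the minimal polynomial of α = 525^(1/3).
m_α(x) = x^3 - 525

α satisfies α^3 = 525, so x^3 - 525 annihilates α. By the rational root test, a rational root p/q (in lowest terms) of x^3 - 525 would satisfy p^3 = 525 q^3, forcing q = 1 and p^3 = 525; but 525 is not a perfect cube, contradiction. A monic cubic over Q with no rational root is irreducible (any nontrivial factorization would include a linear factor). Hence x^3 - 525 is the minimal polynomial of α, and in particular [Q(α):Q] = 3.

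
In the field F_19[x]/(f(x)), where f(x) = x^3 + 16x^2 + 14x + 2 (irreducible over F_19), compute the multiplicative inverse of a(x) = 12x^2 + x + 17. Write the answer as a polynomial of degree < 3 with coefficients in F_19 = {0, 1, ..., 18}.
a(x)^(-1) ≡ 13x^2 + 4x + 12 (mod f(x))

Since f is irreducible over F_19, F_19[x]/(f) is a field and a(x) ≠ 0 has an inverse. Apply the extended Euclidean algorithm to f(x) and a(x) in F_19[x]: f(x) = (8x + 7)·a(x) + (4x + 16);  a(x) = (3x + 12)·(4x + 16) + (15). The last nonzero remainder is the constant 15 = gcd(f, a) in F_19. Back-substituting through the division chain expresses 15 = s(x)·a(x) + t(x)·f(x) with s(x) ≡ 5x^2 + 3x + 9 (mod f), so (5x^2 + 3x + 9)·a(x) ≡ 15 (mod f). Multiplying by 15^(-1) ≡ 14 in F_19 gives a(x)^(-1) ≡ 14·(5x^2 + 3x + 9) ≡ 13x^2 + 4x + 12 (mod f). Check: (12x^2 + x + 17)·(13x^2 + 4x + 12) = 4x^4 + 4x^3 + 8x^2 + 4x + 14 ≡ 1 (mod x^3 + 16x^2 + 14x + 2).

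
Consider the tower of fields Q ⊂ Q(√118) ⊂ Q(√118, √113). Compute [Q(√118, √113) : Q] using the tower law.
[Q(√118, √113) : Q] = 4

[Q(√118):Q] = 2 (min poly x^2 - 118, irreducible since 118 is squarefree > 1). For the top step, suppose √113 ∈ Q(√118), say √113 = c + d√118 with c, d ∈ Q. Squaring: 113 = c^2 + 118d^2 + 2cd√118. Since √118 ∉ Q this forces 2cd = 0. If d = 0 then √113 = c ∈ Q, contradicting 113 squarefree > 1. If c = 0 then 113 = 118d^2, so 118·113 = (118d)^2 is a perfect square in Q — but 118·113 = 13334 is not a perfect square (since 118 and 113 are distinct squarefree integers). Contradiction. Hence √113 ∉ Q(√118), so x^2 - 113 stays irreducible over Q(√118) and [Q(√118, √113) : Q(√118)] = 2. By the tower law, [Q(√118, √113) : Q] = 2 · 2 = 4.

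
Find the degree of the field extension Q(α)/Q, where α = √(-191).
[Q(α):Q] = 2

[Q(α):Q] equals the degree of the minimal polynomial of α. Here α^2 = -191 and x^2 + 191 is irreducible (d = -191 is squarefree, ≠ 1, hence not a square), so deg(m_α) = 2. Thus [Q(α):Q] = 2.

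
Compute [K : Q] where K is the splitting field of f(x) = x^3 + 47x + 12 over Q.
[K : Q] = 6

By the rational root test, any rational root of the monic integer polynomial f(x) = x^3 + 47x + 12 must be an integer dividing the constant term 12, i.e. one of ±{1, 2, 3, 4, 6, 12}. Evaluating: f(1) = 60, f(-1) = -36, f(2) = 114, f(-2) = -90, f(3) = 180, f(-3) = -156, f(4) = 264, f(-4) = -240, f(6) = 510, f(-6) = -486, f(12) = 2304, f(-12) = -2280; none is 0, so f has no rational root and is therefore irreducible over Q (a cubic with no linear factor over a field is irreducible). For an irreducible cubic, the Galois group is A_3 or S_3 according as the discriminant disc(f) = -4a^3 - 27b^2 = -4·(47)^3 - 27·(12)^2 = -419180 is or is not a square in Q. Here disc(f) = -419180 is not a perfect square in Q, so the Galois group of f over Q is not contained in A_3 and must be all of S_3. The splitting field has degree |S_3| = 6 over Q, so [K : Q] = 6.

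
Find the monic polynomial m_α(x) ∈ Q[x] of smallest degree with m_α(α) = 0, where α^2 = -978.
m_α(x) = x^2 + 978

α satisfies α^2 + 978 = 0, so x^2 + 978 annihilates α. Since d = -978 is squarefree and ≠ 1, it is not a perfect square in Q, so x^2 + 978 has no rational root and is therefore irreducible over Q (a degree-2 polynomial over a field is irreducible iff it has no root). Hence m_α(x) = x^2 + 978.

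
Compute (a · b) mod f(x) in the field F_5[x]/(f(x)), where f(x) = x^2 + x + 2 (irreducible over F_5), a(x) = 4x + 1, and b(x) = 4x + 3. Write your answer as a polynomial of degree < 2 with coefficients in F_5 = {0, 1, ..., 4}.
a · b ≡ 1 (mod f(x))

Multiply in F_5[x]: a(x)·b(x) = (4x + 1)·(4x + 3) = x^2 + x + 3. This has degree ≥ 2, so divide by f(x) over F_5: x^2 + x + 3 = (1)·(x^2 + x + 2) + (1). Hence a·b ≡ 1 (mod f). (F_5[x]/(f) is a field with 5^2 = 25 elements since f is irreducible of degree 2.)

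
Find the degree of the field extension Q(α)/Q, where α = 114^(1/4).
[Q(α):Q] = 4

α is a root of x^4 - 114. By Eisenstein's criterion at the prime p = 2 (which divides the constant term 114 but p^2 = 4 does not, since 114 is squarefree), x^4 - 114 is irreducible over Q. Hence [Q(α):Q] = 4.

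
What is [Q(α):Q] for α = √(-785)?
[Q(α):Q] = 2

[Q(α):Q] equals the degree of the minimal polynomial of α. Here α^2 = -785 and x^2 + 785 is irreducible (d = -785 is squarefree, ≠ 1, hence not a square), so deg(m_α) = 2. Thus [Q(α):Q] = 2.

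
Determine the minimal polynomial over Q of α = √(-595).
m_α(x) = x^2 + 595

α satisfies α^2 + 595 = 0, so x^2 + 595 annihilates α. Since d = -595 is squarefree and ≠ 1, it is not a perfect square in Q, so x^2 + 595 has no rational root and is therefore irreducible over Q (a degree-2 polynomial over a field is irreducible iff it has no root). Hence m_α(x) = x^2 + 595.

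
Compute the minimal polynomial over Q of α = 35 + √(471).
m_α(x) = x^2 - 70x + 754

From α - 35 = √(471), squaring gives (α - 35)^2 = 471, i.e. α^2 - 70α + 1225 = 471, so α^2 - 70α + 754 = 0. The discriminant of x^2 - 70x + 754 is (-70)^2 - 4·(754) = 4900 - 3016 = 1884, and 4·(471) is not a perfect square in Q since 471 is squarefree and ≠ 1. Hence x^2 - 70x + 754 is irreducible over Q and is the minimal polynomial of α.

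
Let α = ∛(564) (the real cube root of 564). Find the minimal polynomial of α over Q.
m_α(x) = x^3 - 564

α satisfies α^3 = 564, so x^3 - 564 annihilates α. By the rational root test, a rational root p/q (in lowest terms) of x^3 - 564 would satisfy p^3 = 564 q^3, forcing q = 1 and p^3 = 564; but 564 is not a perfect cube, contradiction. A monic cubic over Q with no rational root is irreducible (any nontrivial factorization would include a linear factor). Hence x^3 - 564 is the minimal polynomial of α, and in particular [Q(α):Q] = 3.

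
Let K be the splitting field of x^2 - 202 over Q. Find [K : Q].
[K : Q] = 2

f(x) = x^2 - 202 factors as (x - √202)(x + √202). The splitting field is K = Q(√202). Since 202 is squarefree and > 1, it is not a perfect square, so x^2 - 202 is irreducible over Q and [Q(√202) : Q] = 2. Hence [K : Q] = 2.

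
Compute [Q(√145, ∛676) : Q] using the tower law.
[Q(√145, ∛676) : Q] = 6

Let L = Q(√145, ∛676). Since Q(√145) ⊂ L and [Q(√145):Q] = 2, the tower law gives 2 | [L:Q]. Likewise Q(∛676) ⊂ L with [Q(∛676):Q] = 3 (because 676 is not a perfect cube), so 3 | [L:Q]. As gcd(2,3) = 1, [L:Q] is divisible by 6. Conversely L is generated over Q by √145 and ∛676, so [L:Q] ≤ 2·3 = 6. Therefore [Q(√145, ∛676) : Q] = 6.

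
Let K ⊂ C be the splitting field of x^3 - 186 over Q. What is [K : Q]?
[K : Q] = 6

The roots of x^3 - 186 are ∛186, ω∛186, ω^2∛186 where ω = e^(2πi/3) is a primitive cube root of unity, so K = Q(∛186, ω). Now [Q(∛186):Q] = 3 (since 186 is not a perfect cube, x^3 - 186 is irreducible) and [Q(ω):Q] = 2. Both 2 and 3 divide [K:Q], and [K:Q] ≤ 3·2 = 6, so [K:Q] = 6. (Equivalently: Q(∛186) ⊂ R but ω ∉ R, so [K : Q(∛186)] = 2.)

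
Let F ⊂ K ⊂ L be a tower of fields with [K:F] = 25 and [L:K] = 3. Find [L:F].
[L:F] = 75

The tower law says that for any tower of field extensions F ⊂ K ⊂ L with finite degrees, [L:F] = [L:K] · [K:F]. Here this gives [L:F] = 3 · 25 = 75.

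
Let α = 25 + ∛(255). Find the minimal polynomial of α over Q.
m_α(x) = x^3 - 75x^2 + 1875x - 15880

Set β = α - 25 = ∛(255), so β^3 = 255. Then (α - 25)^3 - 255 = 0, i.e. α is a root of g(x) = (x - 25)^3 - 255 = x^3 - 75x^2 + 1875x - 15880. Since g(x) = h(x - 25) where h(x) = x^3 - 255, and h is irreducible over Q (because 255 is not a perfect cube, so h has no rational root, and a monic cubic with no rational root is irreducible), g is also irreducible (irreducibility is preserved under the substitution x → x - 25). Hence m_α(x) = x^3 - 75x^2 + 1875x - 15880.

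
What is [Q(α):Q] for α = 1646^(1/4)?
[Q(α):Q] = 4

α is a root of x^4 - 1646. By Eisenstein's criterion at the prime p = 2 (which divides the constant term 1646 but p^2 = 4 does not, since 1646 is squarefree), x^4 - 1646 is irreducible over Q. Hence [Q(α):Q] = 4.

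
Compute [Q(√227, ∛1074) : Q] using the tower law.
[Q(√227, ∛1074) : Q] = 6

Let L = Q(√227, ∛1074). Since Q(√227) ⊂ L and [Q(√227):Q] = 2, the tower law gives 2 | [L:Q]. Likewise Q(∛1074) ⊂ L with [Q(∛1074):Q] = 3 (because 1074 is not a perfect cube), so 3 | [L:Q]. As gcd(2,3) = 1, [L:Q] is divisible by 6. Conversely L is generated over Q by √227 and ∛1074, so [L:Q] ≤ 2·3 = 6. Therefore [Q(√227, ∛1074) : Q] = 6.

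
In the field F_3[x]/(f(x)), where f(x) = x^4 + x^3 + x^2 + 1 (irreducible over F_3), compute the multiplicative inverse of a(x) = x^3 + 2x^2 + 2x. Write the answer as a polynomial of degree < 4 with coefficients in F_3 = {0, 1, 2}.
a(x)^(-1) ≡ 2x^3 + 2x^2 + 2 (mod f(x))

Since f is irreducible over F_3, F_3[x]/(f) is a field and a(x) ≠ 0 has an inverse. Apply the extended Euclidean algorithm to f(x) and a(x) in F_3[x]: f(x) = (x + 2)·a(x) + (x^2 + 2x + 1);  a(x) = (x)·(x^2 + 2x + 1) + (x);  (x^2 + 2x + 1) = (x + 2)·(x) + (1). The last nonzero remainder is the constant 1 = gcd(f, a) in F_3. Back-substituting through the division chain expresses 1 = s(x)·a(x) + t(x)·f(x) with s(x) ≡ 2x^3 + 2x^2 + 2 (mod f), so a(x)^(-1) ≡ s(x) = 2x^3 + 2x^2 + 2 (mod f). Check: (x^3 + 2x^2 + 2x)·(2x^3 + 2x^2 + 2) = 2x^6 + 2x^4 + x^2 + x ≡ 1 (mod x^4 + x^3 + x^2 + 1).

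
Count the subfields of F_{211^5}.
F_{211^5} has 2 subfields

The subfields of F_{p^n} are exactly the fields F_{p^d} for d | n (each is the fixed field of the unique index-d subgroup of Gal(F_{p^n}/F_p) ≅ Z/nZ). The divisors of n = 5 are {1, 5}, giving 2 subfields: F_{211^1}, F_{211^5}.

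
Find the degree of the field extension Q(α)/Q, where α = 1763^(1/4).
[Q(α):Q] = 4

α is a root of x^4 - 1763. By Eisenstein's criterion at the prime p = 41 (which divides the constant term 1763 but p^2 = 1681 does not, since 1763 is squarefree), x^4 - 1763 is irreducible over Q. Hence [Q(α):Q] = 4.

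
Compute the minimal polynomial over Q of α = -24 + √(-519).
m_α(x) = x^2 + 48x + 1095

From α + 24 = √(-519), squaring gives (α + 24)^2 = -519, i.e. α^2 + 48α + 576 = -519, so α^2 + 48α + 1095 = 0. The discriminant of x^2 + 48x + 1095 is (48)^2 - 4·(1095) = 2304 - 4380 = -2076, and 4·(-519) is not a perfect square in Q since -519 is squarefree and ≠ 1. Hence x^2 + 48x + 1095 is irreducible over Q and is the minimal polynomial of α.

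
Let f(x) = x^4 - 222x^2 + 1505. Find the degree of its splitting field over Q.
[K : Q] = 4

Solving the quadratic in x^2: x^2 = (222 ± √(222^2 - 4·1505))/2 = (222 ± √43264)/2 = (222 ± 208)/2, giving x^2 = 7 or x^2 = 215. So f(x) = (x^2 - 7)(x^2 - 215) and the roots of f are ±√7, ±√215. Hence the splitting field is K = Q(√7, √215). Since 7 and 215 are distinct squarefree integers > 1, their product 1505 is not a perfect square, so √215 ∉ Q(√7). By the tower law [K:Q] = [Q(√7,√215):Q(√7)] · [Q(√7):Q] = 2 · 2 = 4.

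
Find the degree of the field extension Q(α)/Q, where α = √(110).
[Q(α):Q] = 2

[Q(α):Q] equals the degree of the minimal polynomial of α. Here α^2 = 110 and x^2 - 110 is irreducible (d = 110 is squarefree, ≠ 1, hence not a square), so deg(m_α) = 2. Thus [Q(α):Q] = 2.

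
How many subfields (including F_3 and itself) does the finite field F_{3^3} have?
F_{3^3} has 2 subfields

The subfields of F_{p^n} are exactly the fields F_{p^d} for d | n (each is the fixed field of the unique index-d subgroup of Gal(F_{p^n}/F_p) ≅ Z/nZ). The divisors of n = 3 are {1, 3}, giving 2 subfields: F_{3^1}, F_{3^3}.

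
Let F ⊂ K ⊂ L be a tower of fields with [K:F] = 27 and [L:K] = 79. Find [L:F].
[L:F] = 2133

The tower law says that for any tower of field extensions F ⊂ K ⊂ L with finite degrees, [L:F] = [L:K] · [K:F]. Here this gives [L:F] = 79 · 27 = 2133.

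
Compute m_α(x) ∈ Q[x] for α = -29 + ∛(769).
m_α(x) = x^3 + 87x^2 + 2523x + 23620

Set β = α + 29 = ∛(769), so β^3 = 769. Then (α + 29)^3 - 769 = 0, i.e. α is a root of g(x) = (x + 29)^3 - 769 = x^3 + 87x^2 + 2523x + 23620. Since g(x) = h(x + 29) where h(x) = x^3 - 769, and h is irreducible over Q (because 769 is not a perfect cube, so h has no rational root, and a monic cubic with no rational root is irreducible), g is also irreducible (irreducibility is preserved under the substitution x → x + 29). Hence m_α(x) = x^3 + 87x^2 + 2523x + 23620.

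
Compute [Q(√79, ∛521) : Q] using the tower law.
[Q(√79, ∛521) : Q] = 6

Let L = Q(√79, ∛521). Since Q(√79) ⊂ L and [Q(√79):Q] = 2, the tower law gives 2 | [L:Q]. Likewise Q(∛521) ⊂ L with [Q(∛521):Q] = 3 (because 521 is not a perfect cube), so 3 | [L:Q]. As gcd(2,3) = 1, [L:Q] is divisible by 6. Conversely L is generated over Q by √79 and ∛521, so [L:Q] ≤ 2·3 = 6. Therefore [Q(√79, ∛521) : Q] = 6.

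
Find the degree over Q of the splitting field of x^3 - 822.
[K : Q] = 6

The roots of x^3 - 822 are ∛822, ω∛822, ω^2∛822 where ω = e^(2πi/3) is a primitive cube root of unity, so K = Q(∛822, ω). Now [Q(∛822):Q] = 3 (since 822 is not a perfect cube, x^3 - 822 is irreducible) and [Q(ω):Q] = 2. Both 2 and 3 divide [K:Q], and [K:Q] ≤ 3·2 = 6, so [K:Q] = 6. (Equivalently: Q(∛822) ⊂ R but ω ∉ R, so [K : Q(∛822)] = 2.)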